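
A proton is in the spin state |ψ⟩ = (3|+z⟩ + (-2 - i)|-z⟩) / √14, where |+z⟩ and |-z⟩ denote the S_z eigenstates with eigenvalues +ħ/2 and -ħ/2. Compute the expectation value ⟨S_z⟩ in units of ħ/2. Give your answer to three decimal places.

⟨σ_z⟩ = |a|² - |b|² divided by |a|²+|b|², with a, b the |+z⟩, |-z⟩ amplitudes.
= (9 - 5)/14 = 4/14.
⟨S_z⟩ = (ħ/2)·⟨σ_z⟩.

0.286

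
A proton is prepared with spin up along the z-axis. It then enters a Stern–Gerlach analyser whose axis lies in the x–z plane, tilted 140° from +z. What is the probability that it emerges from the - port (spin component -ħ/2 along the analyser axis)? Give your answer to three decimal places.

0.883

For spin-½, the probability of finding spin-up along an axis at angle θ to the initial spin direction is cos²(θ/2); spin-down is sin²(θ/2).
θ = 140°, so P = sin²(70°) ≈ 0.883.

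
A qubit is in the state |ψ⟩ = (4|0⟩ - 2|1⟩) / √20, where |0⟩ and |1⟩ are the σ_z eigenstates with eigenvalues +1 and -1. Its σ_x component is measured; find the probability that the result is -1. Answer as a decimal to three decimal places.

0.900

|-x⟩ = (|0⟩ - |1⟩)/√2, so ⟨-x|ψ⟩ = (6) / (√2·√20).
P = |6|² / 40 = 36/40.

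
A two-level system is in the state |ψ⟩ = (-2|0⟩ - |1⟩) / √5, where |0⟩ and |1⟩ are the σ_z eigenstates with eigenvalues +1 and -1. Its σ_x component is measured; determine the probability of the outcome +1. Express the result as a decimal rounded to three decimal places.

0.900

|+x⟩ = (|0⟩ + |1⟩)/√2, so ⟨+x|ψ⟩ = (-3) / (√2·√5).
P = |-3|² / 10 = 9/10.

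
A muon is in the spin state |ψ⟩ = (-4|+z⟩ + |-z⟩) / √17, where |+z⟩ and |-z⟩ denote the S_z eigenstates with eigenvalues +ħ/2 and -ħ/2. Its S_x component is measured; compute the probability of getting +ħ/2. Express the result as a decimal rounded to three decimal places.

0.265

|+x⟩ = (|+z⟩ + |-z⟩)/√2, so ⟨+x|ψ⟩ = (-3) / (√2·√17).
P = |-3|² / 34 = 9/34.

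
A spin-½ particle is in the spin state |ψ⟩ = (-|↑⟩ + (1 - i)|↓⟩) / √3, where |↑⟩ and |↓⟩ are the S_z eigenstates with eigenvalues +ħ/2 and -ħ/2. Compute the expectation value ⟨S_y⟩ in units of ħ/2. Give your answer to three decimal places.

0.667

⟨σ_y⟩ = 2 Im(a* b)/(|a|²+|b|²) with a = -1, b = (1 - i).
a* b = (-1 + i), so ⟨σ_y⟩ = 2/3.
⟨S_y⟩ = (ħ/2)·⟨σ_y⟩.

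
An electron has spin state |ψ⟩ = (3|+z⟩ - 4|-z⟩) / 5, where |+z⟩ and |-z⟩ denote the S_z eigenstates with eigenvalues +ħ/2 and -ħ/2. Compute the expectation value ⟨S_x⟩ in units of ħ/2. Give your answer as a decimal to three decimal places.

-0.960

⟨σ_x⟩ = 2 Re(a* b)/(|a|²+|b|²) with a = 3, b = -4.
a* b = -12, so ⟨σ_x⟩ = -24/25.
⟨S_x⟩ = (ħ/2)·⟨σ_x⟩.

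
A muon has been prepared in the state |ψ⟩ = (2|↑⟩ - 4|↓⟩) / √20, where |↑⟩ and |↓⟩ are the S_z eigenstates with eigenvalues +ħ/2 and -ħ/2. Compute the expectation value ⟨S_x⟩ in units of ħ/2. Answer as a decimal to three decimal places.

⟨σ_x⟩ = 2 Re(a* b)/(|a|²+|b|²) with a = 2, b = -4.
a* b = -8, so ⟨σ_x⟩ = -16/20.
⟨S_x⟩ = (ħ/2)·⟨σ_x⟩.

-0.800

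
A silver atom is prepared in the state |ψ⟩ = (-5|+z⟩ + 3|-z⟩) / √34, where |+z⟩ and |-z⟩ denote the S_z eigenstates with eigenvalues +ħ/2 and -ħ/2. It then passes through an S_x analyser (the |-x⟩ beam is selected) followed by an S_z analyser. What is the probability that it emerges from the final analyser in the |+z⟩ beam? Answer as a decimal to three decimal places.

First analyser (S_x): P(|-x⟩) = |⟨-x|ψ⟩|² = 64/68.
After stage 1 the state is |-x⟩; P(|+z⟩) = |⟨+z|-x⟩|² = 1/2.
Joint probability = 64/68 × 1/2 = 0.471.

0.471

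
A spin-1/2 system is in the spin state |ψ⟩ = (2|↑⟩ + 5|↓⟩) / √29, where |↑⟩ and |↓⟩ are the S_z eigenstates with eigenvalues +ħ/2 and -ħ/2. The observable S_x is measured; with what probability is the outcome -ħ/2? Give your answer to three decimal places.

0.155

|-x⟩ = (|↑⟩ - |↓⟩)/√2, so ⟨-x|ψ⟩ = (-3) / (√2·√29).
P = |-3|² / 58 = 9/58.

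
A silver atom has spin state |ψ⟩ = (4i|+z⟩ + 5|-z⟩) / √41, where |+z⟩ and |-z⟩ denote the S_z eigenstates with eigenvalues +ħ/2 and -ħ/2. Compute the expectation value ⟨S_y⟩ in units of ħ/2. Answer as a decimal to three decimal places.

⟨σ_y⟩ = 2 Im(a* b)/(|a|²+|b|²) with a = 4i, b = 5.
a* b = -20i, so ⟨σ_y⟩ = -40/41.
⟨S_y⟩ = (ħ/2)·⟨σ_y⟩.

-0.976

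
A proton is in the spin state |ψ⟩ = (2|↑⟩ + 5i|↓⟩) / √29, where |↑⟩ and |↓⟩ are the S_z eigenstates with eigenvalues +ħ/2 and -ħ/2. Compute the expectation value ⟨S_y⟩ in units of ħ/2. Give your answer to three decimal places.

⟨σ_y⟩ = 2 Im(a* b)/(|a|²+|b|²) with a = 2, b = 5i.
a* b = 10i, so ⟨σ_y⟩ = 20/29.
⟨S_y⟩ = (ħ/2)·⟨σ_y⟩.

0.690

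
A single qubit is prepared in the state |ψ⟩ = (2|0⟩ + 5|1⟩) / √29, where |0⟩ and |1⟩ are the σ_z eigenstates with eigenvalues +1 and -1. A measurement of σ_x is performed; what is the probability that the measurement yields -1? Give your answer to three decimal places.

|-x⟩ = (|0⟩ - |1⟩)/√2, so ⟨-x|ψ⟩ = (-3) / (√2·√29).
P = |-3|² / 58 = 9/58.

0.155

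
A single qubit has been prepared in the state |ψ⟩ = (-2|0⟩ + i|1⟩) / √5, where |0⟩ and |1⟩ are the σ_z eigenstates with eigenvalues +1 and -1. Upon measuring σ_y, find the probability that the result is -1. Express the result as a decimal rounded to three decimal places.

|-y⟩ = (|0⟩ - i|1⟩)/√2, so ⟨-y|ψ⟩ = (-3) / (√2·√5).
P = |-3|² / 10 = 9/10.

0.900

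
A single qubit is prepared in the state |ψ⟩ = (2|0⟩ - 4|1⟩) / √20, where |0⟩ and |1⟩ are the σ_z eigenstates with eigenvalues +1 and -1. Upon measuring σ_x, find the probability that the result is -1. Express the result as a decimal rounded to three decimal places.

|-x⟩ = (|0⟩ - |1⟩)/√2, so ⟨-x|ψ⟩ = (6) / (√2·√20).
P = |6|² / 40 = 36/40.

0.900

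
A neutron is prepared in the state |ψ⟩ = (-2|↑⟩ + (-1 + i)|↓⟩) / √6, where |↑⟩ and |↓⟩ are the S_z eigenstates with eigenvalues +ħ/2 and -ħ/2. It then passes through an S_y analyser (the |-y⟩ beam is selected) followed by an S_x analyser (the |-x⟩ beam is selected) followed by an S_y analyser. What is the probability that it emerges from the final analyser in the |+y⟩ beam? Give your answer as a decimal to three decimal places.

0.208

First analyser (S_y): P(|-y⟩) = |⟨-y|ψ⟩|² = 10/12.
After stage 1 the state is |-y⟩; P(|-x⟩) = |⟨-x|-y⟩|² = 1/2.
After stage 2 the state is |-x⟩; P(|+y⟩) = |⟨+y|-x⟩|² = 1/2.
Joint probability = 10/12 × 1/2 × 1/2 = 0.208.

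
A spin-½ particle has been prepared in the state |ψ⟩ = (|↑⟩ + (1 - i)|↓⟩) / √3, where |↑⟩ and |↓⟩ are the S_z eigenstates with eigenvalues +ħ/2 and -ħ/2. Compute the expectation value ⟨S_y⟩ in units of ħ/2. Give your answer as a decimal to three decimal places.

⟨σ_y⟩ = 2 Im(a* b)/(|a|²+|b|²) with a = 1, b = (1 - i).
a* b = (1 - i), so ⟨σ_y⟩ = -2/3.
⟨S_y⟩ = (ħ/2)·⟨σ_y⟩.

-0.667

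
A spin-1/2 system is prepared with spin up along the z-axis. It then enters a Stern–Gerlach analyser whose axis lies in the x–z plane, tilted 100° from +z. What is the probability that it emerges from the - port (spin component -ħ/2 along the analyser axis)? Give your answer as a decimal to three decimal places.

For spin-½, the probability of finding spin-up along an axis at angle θ to the initial spin direction is cos²(θ/2); spin-down is sin²(θ/2).
θ = 100°, so P = sin²(50°) ≈ 0.587.

0.587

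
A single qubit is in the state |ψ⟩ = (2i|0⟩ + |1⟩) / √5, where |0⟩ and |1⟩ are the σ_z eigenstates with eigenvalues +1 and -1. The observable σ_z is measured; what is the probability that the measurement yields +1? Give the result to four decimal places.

The +1 outcome corresponds to |0⟩. Its amplitude in |ψ⟩ is 2i/√5.
P = |2i|² / 5 = 4/5.

0.8000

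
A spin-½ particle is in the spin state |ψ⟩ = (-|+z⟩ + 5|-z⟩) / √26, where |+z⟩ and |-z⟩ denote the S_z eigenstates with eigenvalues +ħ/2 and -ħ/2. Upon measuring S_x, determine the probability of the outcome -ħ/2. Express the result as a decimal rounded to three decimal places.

0.692

|-x⟩ = (|+z⟩ - |-z⟩)/√2, so ⟨-x|ψ⟩ = (-6) / (√2·√26).
P = |-6|² / 52 = 36/52.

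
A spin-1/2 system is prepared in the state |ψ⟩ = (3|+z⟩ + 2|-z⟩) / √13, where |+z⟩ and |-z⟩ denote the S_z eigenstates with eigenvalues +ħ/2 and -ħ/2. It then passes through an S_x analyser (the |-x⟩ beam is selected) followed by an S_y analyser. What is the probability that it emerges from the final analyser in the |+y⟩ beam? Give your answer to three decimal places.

0.019

First analyser (S_x): P(|-x⟩) = |⟨-x|ψ⟩|² = 1/26.
After stage 1 the state is |-x⟩; P(|+y⟩) = |⟨+y|-x⟩|² = 1/2.
Joint probability = 1/26 × 1/2 = 0.019.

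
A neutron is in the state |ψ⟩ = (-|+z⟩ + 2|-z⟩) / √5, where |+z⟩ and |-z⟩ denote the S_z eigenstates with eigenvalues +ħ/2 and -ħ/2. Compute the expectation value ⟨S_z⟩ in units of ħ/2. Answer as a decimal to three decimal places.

⟨σ_z⟩ = |a|² - |b|² divided by |a|²+|b|², with a, b the |+z⟩, |-z⟩ amplitudes.
= (1 - 4)/5 = -3/5.
⟨S_z⟩ = (ħ/2)·⟨σ_z⟩.

-0.600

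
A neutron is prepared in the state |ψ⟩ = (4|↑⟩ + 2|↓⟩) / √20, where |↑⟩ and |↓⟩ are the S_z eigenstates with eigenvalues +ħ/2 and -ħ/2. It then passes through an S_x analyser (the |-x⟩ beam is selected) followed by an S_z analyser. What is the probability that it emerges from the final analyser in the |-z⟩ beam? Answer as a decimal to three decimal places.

First analyser (S_x): P(|-x⟩) = |⟨-x|ψ⟩|² = 4/40.
After stage 1 the state is |-x⟩; P(|-z⟩) = |⟨-z|-x⟩|² = 1/2.
Joint probability = 4/40 × 1/2 = 0.050.

0.050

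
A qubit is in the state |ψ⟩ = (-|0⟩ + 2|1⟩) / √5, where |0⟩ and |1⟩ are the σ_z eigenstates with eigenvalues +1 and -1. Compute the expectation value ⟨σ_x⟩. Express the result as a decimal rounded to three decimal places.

-0.800

⟨σ_x⟩ = 2 Re(a* b)/(|a|²+|b|²) with a = -1, b = 2.
a* b = -2, so ⟨σ_x⟩ = -4/5.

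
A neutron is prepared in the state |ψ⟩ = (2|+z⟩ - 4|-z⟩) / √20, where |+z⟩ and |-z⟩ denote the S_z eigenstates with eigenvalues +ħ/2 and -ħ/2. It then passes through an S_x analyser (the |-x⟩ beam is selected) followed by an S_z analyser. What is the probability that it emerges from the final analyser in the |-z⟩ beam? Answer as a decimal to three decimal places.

0.450

First analyser (S_x): P(|-x⟩) = |⟨-x|ψ⟩|² = 36/40.
After stage 1 the state is |-x⟩; P(|-z⟩) = |⟨-z|-x⟩|² = 1/2.
Joint probability = 36/40 × 1/2 = 0.450.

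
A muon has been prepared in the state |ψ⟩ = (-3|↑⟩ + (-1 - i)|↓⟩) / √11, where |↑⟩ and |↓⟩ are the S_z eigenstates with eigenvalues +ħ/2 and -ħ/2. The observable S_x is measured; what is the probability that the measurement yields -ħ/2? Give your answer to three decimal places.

|-x⟩ = (|↑⟩ - |↓⟩)/√2, so ⟨-x|ψ⟩ = (-2 + i) / (√2·√11).
P = |-2 + i|² / 22 = 5/22.

0.227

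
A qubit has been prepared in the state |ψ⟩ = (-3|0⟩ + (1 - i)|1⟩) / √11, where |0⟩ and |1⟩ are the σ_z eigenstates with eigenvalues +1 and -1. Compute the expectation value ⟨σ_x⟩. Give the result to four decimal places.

-0.5455

⟨σ_x⟩ = 2 Re(a* b)/(|a|²+|b|²) with a = -3, b = (1 - i).
a* b = (-3 + 3i), so ⟨σ_x⟩ = -6/11.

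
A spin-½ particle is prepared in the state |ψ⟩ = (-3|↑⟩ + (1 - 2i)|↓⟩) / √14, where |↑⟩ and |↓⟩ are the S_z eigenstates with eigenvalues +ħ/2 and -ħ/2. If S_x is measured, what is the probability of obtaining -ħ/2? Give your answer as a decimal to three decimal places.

|-x⟩ = (|↑⟩ - |↓⟩)/√2, so ⟨-x|ψ⟩ = (-4 + 2i) / (√2·√14).
P = |-4 + 2i|² / 28 = 20/28.

0.714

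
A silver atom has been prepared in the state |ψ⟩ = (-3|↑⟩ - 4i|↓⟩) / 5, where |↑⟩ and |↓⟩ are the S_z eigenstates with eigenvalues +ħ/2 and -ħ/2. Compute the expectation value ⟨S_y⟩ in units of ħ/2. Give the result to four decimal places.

0.9600

⟨σ_y⟩ = 2 Im(a* b)/(|a|²+|b|²) with a = -3, b = -4i.
a* b = 12i, so ⟨σ_y⟩ = 24/25.
⟨S_y⟩ = (ħ/2)·⟨σ_y⟩.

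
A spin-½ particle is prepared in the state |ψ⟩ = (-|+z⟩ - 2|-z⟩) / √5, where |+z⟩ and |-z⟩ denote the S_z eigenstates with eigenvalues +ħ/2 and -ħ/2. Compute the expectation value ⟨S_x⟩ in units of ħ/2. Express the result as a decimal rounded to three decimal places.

0.800

⟨σ_x⟩ = 2 Re(a* b)/(|a|²+|b|²) with a = -1, b = -2.
a* b = 2, so ⟨σ_x⟩ = 4/5.
⟨S_x⟩ = (ħ/2)·⟨σ_x⟩.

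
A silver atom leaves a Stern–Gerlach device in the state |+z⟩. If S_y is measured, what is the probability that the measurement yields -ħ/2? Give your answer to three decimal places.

0.500

In the S_z basis, |+z⟩ = |↑⟩ and |-y⟩ = (|↑⟩ - i|↓⟩)/√2.
|⟨-y|+z⟩|² = 1/2.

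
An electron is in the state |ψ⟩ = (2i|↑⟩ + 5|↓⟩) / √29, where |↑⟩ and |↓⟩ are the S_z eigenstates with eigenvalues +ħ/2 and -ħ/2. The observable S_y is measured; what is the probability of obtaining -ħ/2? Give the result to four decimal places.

|-y⟩ = (|↑⟩ - i|↓⟩)/√2, so ⟨-y|ψ⟩ = (7i) / (√2·√29).
P = |7i|² / 58 = 49/58.

0.8448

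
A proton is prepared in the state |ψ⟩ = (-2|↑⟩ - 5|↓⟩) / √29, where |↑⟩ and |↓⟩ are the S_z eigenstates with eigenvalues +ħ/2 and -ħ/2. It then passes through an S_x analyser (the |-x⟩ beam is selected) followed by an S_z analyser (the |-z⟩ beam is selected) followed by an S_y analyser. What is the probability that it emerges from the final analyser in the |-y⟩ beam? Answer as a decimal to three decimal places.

First analyser (S_x): P(|-x⟩) = |⟨-x|ψ⟩|² = 9/58.
After stage 1 the state is |-x⟩; P(|-z⟩) = |⟨-z|-x⟩|² = 1/2.
After stage 2 the state is |-z⟩; P(|-y⟩) = |⟨-y|-z⟩|² = 1/2.
Joint probability = 9/58 × 1/2 × 1/2 = 0.039.

0.039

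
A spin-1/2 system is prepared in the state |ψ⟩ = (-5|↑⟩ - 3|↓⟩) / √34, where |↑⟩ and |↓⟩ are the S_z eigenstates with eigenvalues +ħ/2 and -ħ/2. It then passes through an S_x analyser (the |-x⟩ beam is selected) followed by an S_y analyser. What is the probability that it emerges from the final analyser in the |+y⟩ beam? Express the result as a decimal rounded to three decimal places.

First analyser (S_x): P(|-x⟩) = |⟨-x|ψ⟩|² = 4/68.
After stage 1 the state is |-x⟩; P(|+y⟩) = |⟨+y|-x⟩|² = 1/2.
Joint probability = 4/68 × 1/2 = 0.029.

0.029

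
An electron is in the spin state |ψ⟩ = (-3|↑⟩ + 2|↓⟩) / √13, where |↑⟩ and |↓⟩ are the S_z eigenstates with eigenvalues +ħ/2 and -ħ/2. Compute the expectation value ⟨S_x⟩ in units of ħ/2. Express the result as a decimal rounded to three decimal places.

-0.923

⟨σ_x⟩ = 2 Re(a* b)/(|a|²+|b|²) with a = -3, b = 2.
a* b = -6, so ⟨σ_x⟩ = -12/13.
⟨S_x⟩ = (ħ/2)·⟨σ_x⟩.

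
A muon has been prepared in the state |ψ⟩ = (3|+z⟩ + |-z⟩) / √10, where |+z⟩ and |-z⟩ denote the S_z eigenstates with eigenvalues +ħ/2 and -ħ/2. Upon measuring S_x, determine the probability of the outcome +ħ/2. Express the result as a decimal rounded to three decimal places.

|+x⟩ = (|+z⟩ + |-z⟩)/√2, so ⟨+x|ψ⟩ = (4) / (√2·√10).
P = |4|² / 20 = 16/20.

0.800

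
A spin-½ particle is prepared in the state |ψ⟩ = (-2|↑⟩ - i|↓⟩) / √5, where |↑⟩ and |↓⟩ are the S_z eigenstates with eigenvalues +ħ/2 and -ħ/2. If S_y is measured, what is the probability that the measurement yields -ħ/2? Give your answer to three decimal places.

0.100

|-y⟩ = (|↑⟩ - i|↓⟩)/√2, so ⟨-y|ψ⟩ = (-1) / (√2·√5).
P = |-1|² / 10 = 1/10.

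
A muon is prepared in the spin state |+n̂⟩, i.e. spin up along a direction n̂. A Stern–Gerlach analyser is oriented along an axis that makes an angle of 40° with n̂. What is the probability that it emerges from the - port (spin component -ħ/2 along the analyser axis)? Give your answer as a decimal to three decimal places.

For spin-½, the probability of finding spin-up along an axis at angle θ to the initial spin direction is cos²(θ/2); spin-down is sin²(θ/2).
θ = 40°, so P = sin²(20°) ≈ 0.117.

0.117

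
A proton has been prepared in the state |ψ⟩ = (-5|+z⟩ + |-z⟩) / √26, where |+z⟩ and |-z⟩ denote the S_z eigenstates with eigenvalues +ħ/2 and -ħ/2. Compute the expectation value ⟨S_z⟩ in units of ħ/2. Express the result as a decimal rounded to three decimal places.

0.923

⟨σ_z⟩ = |a|² - |b|² divided by |a|²+|b|², with a, b the |+z⟩, |-z⟩ amplitudes.
= (25 - 1)/26 = 24/26.
⟨S_z⟩ = (ħ/2)·⟨σ_z⟩.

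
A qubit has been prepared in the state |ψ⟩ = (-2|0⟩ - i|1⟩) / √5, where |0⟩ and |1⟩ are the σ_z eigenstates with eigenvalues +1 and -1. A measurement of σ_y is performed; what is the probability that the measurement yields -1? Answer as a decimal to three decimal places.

|-y⟩ = (|0⟩ - i|1⟩)/√2, so ⟨-y|ψ⟩ = (-1) / (√2·√5).
P = |-1|² / 10 = 1/10.

0.100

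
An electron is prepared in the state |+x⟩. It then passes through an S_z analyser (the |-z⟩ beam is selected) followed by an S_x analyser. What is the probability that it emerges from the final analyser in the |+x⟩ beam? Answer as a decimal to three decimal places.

First analyser (S_z): from |+x⟩, P(|-z⟩) = 1/2.
After stage 1 the state is |-z⟩; P(|+x⟩) = |⟨+x|-z⟩|² = 1/2.
Joint probability = 1/2 × 1/2 = 0.250.

0.250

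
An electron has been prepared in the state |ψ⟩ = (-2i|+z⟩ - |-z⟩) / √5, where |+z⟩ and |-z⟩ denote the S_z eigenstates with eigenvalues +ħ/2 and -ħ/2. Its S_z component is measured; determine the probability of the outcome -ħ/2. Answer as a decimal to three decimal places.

0.200

The -ħ/2 outcome corresponds to |-z⟩. Its amplitude in |ψ⟩ is -1/√5.
P = |-1|² / 5 = 1/5.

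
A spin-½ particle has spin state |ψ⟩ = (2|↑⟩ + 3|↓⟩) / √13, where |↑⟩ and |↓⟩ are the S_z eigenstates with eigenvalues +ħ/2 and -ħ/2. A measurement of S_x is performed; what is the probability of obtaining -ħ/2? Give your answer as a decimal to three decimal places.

|-x⟩ = (|↑⟩ - |↓⟩)/√2, so ⟨-x|ψ⟩ = (-1) / (√2·√13).
P = |-1|² / 26 = 1/26.

0.038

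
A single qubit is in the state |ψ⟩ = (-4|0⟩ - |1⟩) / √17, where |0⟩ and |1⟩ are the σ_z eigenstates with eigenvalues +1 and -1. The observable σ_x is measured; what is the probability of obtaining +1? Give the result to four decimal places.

|+x⟩ = (|0⟩ + |1⟩)/√2, so ⟨+x|ψ⟩ = (-5) / (√2·√17).
P = |-5|² / 34 = 25/34.

0.7353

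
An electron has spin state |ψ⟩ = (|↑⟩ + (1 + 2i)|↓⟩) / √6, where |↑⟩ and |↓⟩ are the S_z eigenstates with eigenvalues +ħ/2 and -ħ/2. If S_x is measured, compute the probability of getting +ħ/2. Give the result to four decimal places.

|+x⟩ = (|↑⟩ + |↓⟩)/√2, so ⟨+x|ψ⟩ = (2 + 2i) / (√2·√6).
P = |2 + 2i|² / 12 = 8/12.

0.6667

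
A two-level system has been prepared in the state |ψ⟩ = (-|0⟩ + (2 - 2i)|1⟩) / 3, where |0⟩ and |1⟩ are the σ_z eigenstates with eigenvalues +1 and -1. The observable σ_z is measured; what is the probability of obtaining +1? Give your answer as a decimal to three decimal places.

0.111

The +1 outcome corresponds to |0⟩. Its amplitude in |ψ⟩ is -1/3.
P = |-1|² / 9 = 1/9.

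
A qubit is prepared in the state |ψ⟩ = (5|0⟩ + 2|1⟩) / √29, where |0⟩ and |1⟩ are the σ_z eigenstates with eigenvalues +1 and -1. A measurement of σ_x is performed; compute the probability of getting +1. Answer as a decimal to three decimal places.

0.845

|+x⟩ = (|0⟩ + |1⟩)/√2, so ⟨+x|ψ⟩ = (7) / (√2·√29).
P = |7|² / 58 = 49/58.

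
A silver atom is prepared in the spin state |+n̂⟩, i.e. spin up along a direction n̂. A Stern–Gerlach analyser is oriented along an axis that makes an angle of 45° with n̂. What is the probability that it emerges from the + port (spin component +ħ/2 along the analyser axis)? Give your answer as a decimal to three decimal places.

For spin-½, the probability of finding spin-up along an axis at angle θ to the initial spin direction is cos²(θ/2); spin-down is sin²(θ/2).
θ = 45°, so P = cos²(22.5°) ≈ 0.854.

0.854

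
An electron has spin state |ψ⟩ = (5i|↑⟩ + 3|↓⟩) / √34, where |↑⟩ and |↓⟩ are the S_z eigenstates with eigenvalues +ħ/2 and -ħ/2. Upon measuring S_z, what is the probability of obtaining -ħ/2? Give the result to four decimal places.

The -ħ/2 outcome corresponds to |↓⟩. Its amplitude in |ψ⟩ is 3/√34.
P = |3|² / 34 = 9/34.

0.2647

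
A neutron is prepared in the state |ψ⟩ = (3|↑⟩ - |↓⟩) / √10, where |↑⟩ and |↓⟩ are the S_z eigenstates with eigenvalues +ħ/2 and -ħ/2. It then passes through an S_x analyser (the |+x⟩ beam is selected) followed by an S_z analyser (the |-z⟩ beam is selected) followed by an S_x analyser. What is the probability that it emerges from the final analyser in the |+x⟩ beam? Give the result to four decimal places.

0.0500

First analyser (S_x): P(|+x⟩) = |⟨+x|ψ⟩|² = 4/20.
After stage 1 the state is |+x⟩; P(|-z⟩) = |⟨-z|+x⟩|² = 1/2.
After stage 2 the state is |-z⟩; P(|+x⟩) = |⟨+x|-z⟩|² = 1/2.
Joint probability = 4/20 × 1/2 × 1/2 = 0.0500.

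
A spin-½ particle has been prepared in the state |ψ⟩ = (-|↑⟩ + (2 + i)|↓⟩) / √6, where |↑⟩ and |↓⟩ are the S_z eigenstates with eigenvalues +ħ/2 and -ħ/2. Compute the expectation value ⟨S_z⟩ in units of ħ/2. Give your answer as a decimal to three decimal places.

⟨σ_z⟩ = |a|² - |b|² divided by |a|²+|b|², with a, b the |↑⟩, |↓⟩ amplitudes.
= (1 - 5)/6 = -4/6.
⟨S_z⟩ = (ħ/2)·⟨σ_z⟩.

-0.667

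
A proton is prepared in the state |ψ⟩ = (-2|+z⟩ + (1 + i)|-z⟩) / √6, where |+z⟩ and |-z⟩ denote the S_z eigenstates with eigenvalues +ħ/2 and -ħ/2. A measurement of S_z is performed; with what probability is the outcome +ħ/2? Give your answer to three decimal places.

0.667

The +ħ/2 outcome corresponds to |+z⟩. Its amplitude in |ψ⟩ is -2/√6.
P = |-2|² / 6 = 4/6.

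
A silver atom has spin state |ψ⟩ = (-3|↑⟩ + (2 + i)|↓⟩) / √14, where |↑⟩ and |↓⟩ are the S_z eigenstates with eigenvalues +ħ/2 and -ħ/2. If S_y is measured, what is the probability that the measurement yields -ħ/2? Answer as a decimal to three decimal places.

|-y⟩ = (|↑⟩ - i|↓⟩)/√2, so ⟨-y|ψ⟩ = (-4 + 2i) / (√2·√14).
P = |-4 + 2i|² / 28 = 20/28.

0.714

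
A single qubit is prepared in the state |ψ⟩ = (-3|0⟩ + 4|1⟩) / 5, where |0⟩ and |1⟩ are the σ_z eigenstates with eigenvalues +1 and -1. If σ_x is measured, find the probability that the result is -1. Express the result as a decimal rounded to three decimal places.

|-x⟩ = (|0⟩ - |1⟩)/√2, so ⟨-x|ψ⟩ = (-7) / (√2·5).
P = |-7|² / 50 = 49/50.

0.980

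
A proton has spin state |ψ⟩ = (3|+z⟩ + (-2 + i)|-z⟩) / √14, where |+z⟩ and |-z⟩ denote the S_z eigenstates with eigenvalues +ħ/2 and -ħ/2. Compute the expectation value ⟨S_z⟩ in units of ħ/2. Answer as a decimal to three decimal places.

0.286

⟨σ_z⟩ = |a|² - |b|² divided by |a|²+|b|², with a, b the |+z⟩, |-z⟩ amplitudes.
= (9 - 5)/14 = 4/14.
⟨S_z⟩ = (ħ/2)·⟨σ_z⟩.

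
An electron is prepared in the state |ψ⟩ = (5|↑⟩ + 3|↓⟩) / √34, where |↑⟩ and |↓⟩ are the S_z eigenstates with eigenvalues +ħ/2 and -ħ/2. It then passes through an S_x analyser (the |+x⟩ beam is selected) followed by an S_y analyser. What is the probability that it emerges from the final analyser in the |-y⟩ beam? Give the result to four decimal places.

0.4706

First analyser (S_x): P(|+x⟩) = |⟨+x|ψ⟩|² = 64/68.
After stage 1 the state is |+x⟩; P(|-y⟩) = |⟨-y|+x⟩|² = 1/2.
Joint probability = 64/68 × 1/2 = 0.4706.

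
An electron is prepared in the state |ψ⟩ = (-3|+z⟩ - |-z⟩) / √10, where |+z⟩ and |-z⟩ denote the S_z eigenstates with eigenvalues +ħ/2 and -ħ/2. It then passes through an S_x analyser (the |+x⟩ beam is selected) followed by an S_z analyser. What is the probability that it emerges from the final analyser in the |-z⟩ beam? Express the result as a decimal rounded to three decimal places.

0.400

First analyser (S_x): P(|+x⟩) = |⟨+x|ψ⟩|² = 16/20.
After stage 1 the state is |+x⟩; P(|-z⟩) = |⟨-z|+x⟩|² = 1/2.
Joint probability = 16/20 × 1/2 = 0.400.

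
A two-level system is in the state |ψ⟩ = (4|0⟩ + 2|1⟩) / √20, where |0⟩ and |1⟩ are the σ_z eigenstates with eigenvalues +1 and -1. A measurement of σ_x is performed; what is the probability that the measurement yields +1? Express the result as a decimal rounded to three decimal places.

0.900

|+x⟩ = (|0⟩ + |1⟩)/√2, so ⟨+x|ψ⟩ = (6) / (√2·√20).
P = |6|² / 40 = 36/40.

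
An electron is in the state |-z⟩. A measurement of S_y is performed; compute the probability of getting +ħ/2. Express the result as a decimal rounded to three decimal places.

In the S_z basis, |-z⟩ = |-z⟩ and |+y⟩ = (|+z⟩ + i|-z⟩)/√2.
|⟨+y|-z⟩|² = 1/2.

0.500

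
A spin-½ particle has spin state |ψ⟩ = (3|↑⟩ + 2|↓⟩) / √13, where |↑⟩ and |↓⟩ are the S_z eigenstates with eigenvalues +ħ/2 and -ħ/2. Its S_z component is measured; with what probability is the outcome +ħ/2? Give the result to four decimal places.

0.6923

The +ħ/2 outcome corresponds to |↑⟩. Its amplitude in |ψ⟩ is 3/√13.
P = |3|² / 13 = 9/13.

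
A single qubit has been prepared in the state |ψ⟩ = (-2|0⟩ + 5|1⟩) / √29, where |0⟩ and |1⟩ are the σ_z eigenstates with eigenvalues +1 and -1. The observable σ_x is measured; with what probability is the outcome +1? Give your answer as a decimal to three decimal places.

|+x⟩ = (|0⟩ + |1⟩)/√2, so ⟨+x|ψ⟩ = (3) / (√2·√29).
P = |3|² / 58 = 9/58.

0.155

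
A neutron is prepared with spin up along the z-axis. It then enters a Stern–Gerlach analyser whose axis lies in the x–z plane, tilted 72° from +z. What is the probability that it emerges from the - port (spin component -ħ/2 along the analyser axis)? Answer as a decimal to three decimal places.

0.345

For spin-½, the probability of finding spin-up along an axis at angle θ to the initial spin direction is cos²(θ/2); spin-down is sin²(θ/2).
θ = 72°, so P = sin²(36°) ≈ 0.345.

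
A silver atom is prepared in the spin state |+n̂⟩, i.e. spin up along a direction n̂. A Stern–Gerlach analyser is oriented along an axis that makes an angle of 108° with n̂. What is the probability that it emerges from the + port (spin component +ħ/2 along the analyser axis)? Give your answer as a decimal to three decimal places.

0.345

For spin-½, the probability of finding spin-up along an axis at angle θ to the initial spin direction is cos²(θ/2); spin-down is sin²(θ/2).
θ = 108°, so P = cos²(54°) ≈ 0.345.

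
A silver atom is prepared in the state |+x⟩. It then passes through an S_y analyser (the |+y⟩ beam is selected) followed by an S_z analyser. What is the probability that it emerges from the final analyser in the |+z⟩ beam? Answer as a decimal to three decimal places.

First analyser (S_y): from |+x⟩, P(|+y⟩) = 1/2.
After stage 1 the state is |+y⟩; P(|+z⟩) = |⟨+z|+y⟩|² = 1/2.
Joint probability = 1/2 × 1/2 = 0.250.

0.250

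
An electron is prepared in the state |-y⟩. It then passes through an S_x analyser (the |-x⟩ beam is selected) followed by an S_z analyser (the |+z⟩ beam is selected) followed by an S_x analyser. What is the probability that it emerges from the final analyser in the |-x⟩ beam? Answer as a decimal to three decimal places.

0.125

First analyser (S_x): from |-y⟩, P(|-x⟩) = 1/2.
After stage 1 the state is |-x⟩; P(|+z⟩) = |⟨+z|-x⟩|² = 1/2.
After stage 2 the state is |+z⟩; P(|-x⟩) = |⟨-x|+z⟩|² = 1/2.
Joint probability = 1/2 × 1/2 × 1/2 = 0.125.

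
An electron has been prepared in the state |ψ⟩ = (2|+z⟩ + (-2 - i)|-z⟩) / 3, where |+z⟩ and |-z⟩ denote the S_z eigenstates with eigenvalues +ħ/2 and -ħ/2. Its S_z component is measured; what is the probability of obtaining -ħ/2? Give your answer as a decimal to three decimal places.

0.556

The -ħ/2 outcome corresponds to |-z⟩. Its amplitude in |ψ⟩ is (-2 - i)/3.
P = |-2 - i|² / 9 = 5/9.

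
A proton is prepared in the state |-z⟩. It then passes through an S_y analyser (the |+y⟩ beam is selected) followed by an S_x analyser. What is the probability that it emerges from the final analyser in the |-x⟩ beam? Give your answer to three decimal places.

0.250

First analyser (S_y): from |-z⟩, P(|+y⟩) = 1/2.
After stage 1 the state is |+y⟩; P(|-x⟩) = |⟨-x|+y⟩|² = 1/2.
Joint probability = 1/2 × 1/2 = 0.250.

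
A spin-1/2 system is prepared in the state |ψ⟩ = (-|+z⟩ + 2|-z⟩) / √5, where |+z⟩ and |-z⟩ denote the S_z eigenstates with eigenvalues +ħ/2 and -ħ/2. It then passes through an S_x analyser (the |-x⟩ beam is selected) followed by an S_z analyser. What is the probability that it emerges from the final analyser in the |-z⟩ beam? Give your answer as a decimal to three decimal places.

0.450

First analyser (S_x): P(|-x⟩) = |⟨-x|ψ⟩|² = 9/10.
After stage 1 the state is |-x⟩; P(|-z⟩) = |⟨-z|-x⟩|² = 1/2.
Joint probability = 9/10 × 1/2 = 0.450.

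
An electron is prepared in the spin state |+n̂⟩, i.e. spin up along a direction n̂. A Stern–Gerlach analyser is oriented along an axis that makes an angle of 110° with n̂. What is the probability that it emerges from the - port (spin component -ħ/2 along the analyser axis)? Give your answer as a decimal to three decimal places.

For spin-½, the probability of finding spin-up along an axis at angle θ to the initial spin direction is cos²(θ/2); spin-down is sin²(θ/2).
θ = 110°, so P = sin²(55°) ≈ 0.671.

0.671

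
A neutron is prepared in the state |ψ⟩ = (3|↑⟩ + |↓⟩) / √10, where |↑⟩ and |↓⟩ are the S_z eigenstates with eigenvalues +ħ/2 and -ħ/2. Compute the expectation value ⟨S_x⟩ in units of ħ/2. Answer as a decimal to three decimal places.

⟨σ_x⟩ = 2 Re(a* b)/(|a|²+|b|²) with a = 3, b = 1.
a* b = 3, so ⟨σ_x⟩ = 6/10.
⟨S_x⟩ = (ħ/2)·⟨σ_x⟩.

0.600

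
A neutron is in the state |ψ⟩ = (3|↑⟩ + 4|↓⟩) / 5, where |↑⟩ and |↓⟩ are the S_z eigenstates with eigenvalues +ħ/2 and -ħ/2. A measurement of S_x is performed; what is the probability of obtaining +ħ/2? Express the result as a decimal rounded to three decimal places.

0.980

|+x⟩ = (|↑⟩ + |↓⟩)/√2, so ⟨+x|ψ⟩ = (7) / (√2·5).
P = |7|² / 50 = 49/50.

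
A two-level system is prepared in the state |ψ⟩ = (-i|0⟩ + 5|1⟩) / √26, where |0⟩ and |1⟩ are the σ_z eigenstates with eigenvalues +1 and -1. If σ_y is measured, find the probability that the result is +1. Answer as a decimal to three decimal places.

0.692

|+y⟩ = (|0⟩ + i|1⟩)/√2, so ⟨+y|ψ⟩ = (-6i) / (√2·√26).
P = |-6i|² / 52 = 36/52.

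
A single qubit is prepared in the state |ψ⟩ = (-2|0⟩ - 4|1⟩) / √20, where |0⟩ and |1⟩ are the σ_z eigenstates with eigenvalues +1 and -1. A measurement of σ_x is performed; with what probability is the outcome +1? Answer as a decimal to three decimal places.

0.900

|+x⟩ = (|0⟩ + |1⟩)/√2, so ⟨+x|ψ⟩ = (-6) / (√2·√20).
P = |-6|² / 40 = 36/40.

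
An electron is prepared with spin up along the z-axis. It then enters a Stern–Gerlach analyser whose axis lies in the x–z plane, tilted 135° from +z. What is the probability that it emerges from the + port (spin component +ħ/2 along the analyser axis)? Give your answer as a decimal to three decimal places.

0.146

For spin-½, the probability of finding spin-up along an axis at angle θ to the initial spin direction is cos²(θ/2); spin-down is sin²(θ/2).
θ = 135°, so P = cos²(67.5°) ≈ 0.146.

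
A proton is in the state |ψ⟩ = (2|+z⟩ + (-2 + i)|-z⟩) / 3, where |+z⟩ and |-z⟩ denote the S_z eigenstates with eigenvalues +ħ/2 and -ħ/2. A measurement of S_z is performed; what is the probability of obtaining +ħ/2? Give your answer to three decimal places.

The +ħ/2 outcome corresponds to |+z⟩. Its amplitude in |ψ⟩ is 2/3.
P = |2|² / 9 = 4/9.

0.444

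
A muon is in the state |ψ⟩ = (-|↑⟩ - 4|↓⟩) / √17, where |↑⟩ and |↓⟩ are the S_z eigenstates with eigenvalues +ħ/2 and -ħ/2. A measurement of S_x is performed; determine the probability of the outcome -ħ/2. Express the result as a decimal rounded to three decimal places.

0.265

|-x⟩ = (|↑⟩ - |↓⟩)/√2, so ⟨-x|ψ⟩ = (3) / (√2·√17).
P = |3|² / 34 = 9/34.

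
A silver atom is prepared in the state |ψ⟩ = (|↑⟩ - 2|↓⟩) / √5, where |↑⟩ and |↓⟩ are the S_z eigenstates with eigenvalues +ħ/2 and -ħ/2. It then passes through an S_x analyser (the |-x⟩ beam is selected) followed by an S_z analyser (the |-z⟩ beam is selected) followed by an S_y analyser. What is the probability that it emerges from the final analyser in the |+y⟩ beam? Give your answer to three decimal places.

First analyser (S_x): P(|-x⟩) = |⟨-x|ψ⟩|² = 9/10.
After stage 1 the state is |-x⟩; P(|-z⟩) = |⟨-z|-x⟩|² = 1/2.
After stage 2 the state is |-z⟩; P(|+y⟩) = |⟨+y|-z⟩|² = 1/2.
Joint probability = 9/10 × 1/2 × 1/2 = 0.225.

0.225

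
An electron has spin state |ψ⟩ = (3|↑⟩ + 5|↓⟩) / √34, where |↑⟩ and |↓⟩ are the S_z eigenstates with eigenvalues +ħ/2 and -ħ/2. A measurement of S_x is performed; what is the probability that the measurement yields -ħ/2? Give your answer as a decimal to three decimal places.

0.059

|-x⟩ = (|↑⟩ - |↓⟩)/√2, so ⟨-x|ψ⟩ = (-2) / (√2·√34).
P = |-2|² / 68 = 4/68.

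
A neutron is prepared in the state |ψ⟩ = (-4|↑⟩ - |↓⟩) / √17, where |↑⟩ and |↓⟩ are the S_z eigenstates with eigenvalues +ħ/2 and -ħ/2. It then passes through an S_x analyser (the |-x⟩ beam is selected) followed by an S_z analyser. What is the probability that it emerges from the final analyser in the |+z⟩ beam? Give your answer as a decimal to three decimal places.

First analyser (S_x): P(|-x⟩) = |⟨-x|ψ⟩|² = 9/34.
After stage 1 the state is |-x⟩; P(|+z⟩) = |⟨+z|-x⟩|² = 1/2.
Joint probability = 9/34 × 1/2 = 0.132.

0.132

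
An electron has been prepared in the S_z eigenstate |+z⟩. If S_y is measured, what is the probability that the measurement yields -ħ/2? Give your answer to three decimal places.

In the S_z basis, |+z⟩ = |↑⟩ and |-y⟩ = (|↑⟩ - i|↓⟩)/√2.
|⟨-y|+z⟩|² = 1/2.

0.500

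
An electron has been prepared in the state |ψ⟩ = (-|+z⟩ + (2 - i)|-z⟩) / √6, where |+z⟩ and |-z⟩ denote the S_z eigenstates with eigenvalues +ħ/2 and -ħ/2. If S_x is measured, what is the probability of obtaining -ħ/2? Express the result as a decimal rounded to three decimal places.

|-x⟩ = (|+z⟩ - |-z⟩)/√2, so ⟨-x|ψ⟩ = (-3 + i) / (√2·√6).
P = |-3 + i|² / 12 = 10/12.

0.833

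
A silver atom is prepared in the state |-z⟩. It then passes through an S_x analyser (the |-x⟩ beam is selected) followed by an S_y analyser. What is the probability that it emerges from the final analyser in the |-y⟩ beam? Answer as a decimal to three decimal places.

0.250

First analyser (S_x): from |-z⟩, P(|-x⟩) = 1/2.
After stage 1 the state is |-x⟩; P(|-y⟩) = |⟨-y|-x⟩|² = 1/2.
Joint probability = 1/2 × 1/2 = 0.250.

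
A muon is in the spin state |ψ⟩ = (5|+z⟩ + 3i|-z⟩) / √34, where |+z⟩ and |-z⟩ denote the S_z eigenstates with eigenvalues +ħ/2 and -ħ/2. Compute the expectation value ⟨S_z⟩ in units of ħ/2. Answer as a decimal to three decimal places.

⟨σ_z⟩ = |a|² - |b|² divided by |a|²+|b|², with a, b the |+z⟩, |-z⟩ amplitudes.
= (25 - 9)/34 = 16/34.
⟨S_z⟩ = (ħ/2)·⟨σ_z⟩.

0.471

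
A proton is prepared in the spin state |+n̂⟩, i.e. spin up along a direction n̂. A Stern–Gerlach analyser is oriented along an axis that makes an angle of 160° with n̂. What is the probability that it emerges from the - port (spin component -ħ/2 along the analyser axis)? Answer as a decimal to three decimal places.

For spin-½, the probability of finding spin-up along an axis at angle θ to the initial spin direction is cos²(θ/2); spin-down is sin²(θ/2).
θ = 160°, so P = sin²(80°) ≈ 0.970.

0.970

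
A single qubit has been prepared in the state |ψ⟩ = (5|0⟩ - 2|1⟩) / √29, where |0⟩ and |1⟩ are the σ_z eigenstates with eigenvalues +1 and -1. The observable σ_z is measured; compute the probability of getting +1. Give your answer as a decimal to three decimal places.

0.862

The +1 outcome corresponds to |0⟩. Its amplitude in |ψ⟩ is 5/√29.
P = |5|² / 29 = 25/29.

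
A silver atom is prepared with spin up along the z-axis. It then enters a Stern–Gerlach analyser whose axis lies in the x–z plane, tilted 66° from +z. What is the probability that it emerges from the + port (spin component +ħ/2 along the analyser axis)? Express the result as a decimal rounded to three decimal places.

0.703

For spin-½, the probability of finding spin-up along an axis at angle θ to the initial spin direction is cos²(θ/2); spin-down is sin²(θ/2).
θ = 66°, so P = cos²(33°) ≈ 0.703.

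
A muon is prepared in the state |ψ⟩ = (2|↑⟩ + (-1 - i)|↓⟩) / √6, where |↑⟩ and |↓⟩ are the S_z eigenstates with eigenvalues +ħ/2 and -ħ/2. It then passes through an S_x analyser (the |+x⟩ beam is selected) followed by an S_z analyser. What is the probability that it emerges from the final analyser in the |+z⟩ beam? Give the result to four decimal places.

0.0833

First analyser (S_x): P(|+x⟩) = |⟨+x|ψ⟩|² = 2/12.
After stage 1 the state is |+x⟩; P(|+z⟩) = |⟨+z|+x⟩|² = 1/2.
Joint probability = 2/12 × 1/2 = 0.0833.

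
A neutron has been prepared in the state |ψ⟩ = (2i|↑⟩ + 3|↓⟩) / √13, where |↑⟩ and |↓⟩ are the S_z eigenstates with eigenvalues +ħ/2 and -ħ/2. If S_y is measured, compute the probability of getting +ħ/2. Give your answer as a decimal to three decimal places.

|+y⟩ = (|↑⟩ + i|↓⟩)/√2, so ⟨+y|ψ⟩ = (-i) / (√2·√13).
P = |-i|² / 26 = 1/26.

0.038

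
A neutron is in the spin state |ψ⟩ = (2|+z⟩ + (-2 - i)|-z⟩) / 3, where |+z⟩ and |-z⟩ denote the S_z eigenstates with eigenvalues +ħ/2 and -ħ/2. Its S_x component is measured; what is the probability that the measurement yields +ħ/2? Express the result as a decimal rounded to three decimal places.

|+x⟩ = (|+z⟩ + |-z⟩)/√2, so ⟨+x|ψ⟩ = (-i) / (√2·3).
P = |-i|² / 18 = 1/18.

0.056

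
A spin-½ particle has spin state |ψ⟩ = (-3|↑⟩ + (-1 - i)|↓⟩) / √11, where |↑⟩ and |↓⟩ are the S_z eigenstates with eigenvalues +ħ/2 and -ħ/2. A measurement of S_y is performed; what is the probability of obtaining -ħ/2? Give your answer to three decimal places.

|-y⟩ = (|↑⟩ - i|↓⟩)/√2, so ⟨-y|ψ⟩ = (-2 - i) / (√2·√11).
P = |-2 - i|² / 22 = 5/22.

0.227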